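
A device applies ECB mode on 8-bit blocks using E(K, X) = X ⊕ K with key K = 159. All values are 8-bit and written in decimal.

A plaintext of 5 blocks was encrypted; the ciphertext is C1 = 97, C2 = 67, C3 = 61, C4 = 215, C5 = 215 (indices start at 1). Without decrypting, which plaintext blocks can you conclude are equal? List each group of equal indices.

P4 = P5

ECB encrypts each block independently with the same key, so equal ciphertext blocks imply equal plaintext blocks.
C4 = C5 = 215, so P4 = P5.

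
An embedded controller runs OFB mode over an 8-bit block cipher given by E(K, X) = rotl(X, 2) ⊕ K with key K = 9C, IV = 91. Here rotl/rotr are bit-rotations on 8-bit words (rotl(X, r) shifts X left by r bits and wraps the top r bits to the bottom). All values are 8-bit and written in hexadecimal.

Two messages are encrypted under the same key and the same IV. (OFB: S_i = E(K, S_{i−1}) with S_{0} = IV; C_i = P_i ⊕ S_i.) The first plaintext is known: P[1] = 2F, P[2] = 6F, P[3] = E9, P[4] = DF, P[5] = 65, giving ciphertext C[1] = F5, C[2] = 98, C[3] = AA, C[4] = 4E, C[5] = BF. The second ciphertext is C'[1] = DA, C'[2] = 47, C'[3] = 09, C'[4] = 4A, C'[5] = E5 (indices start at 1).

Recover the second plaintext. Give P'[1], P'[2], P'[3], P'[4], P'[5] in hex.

P'[1] = 00, P'[2] = B0, P'[3] = 4A, P'[4] = DB, P'[5] = 3F

In OFB with a reused IV, both messages share the same keystream S_i, so C_i ⊕ C'_i = P_i ⊕ P'_i and thus P'_i = P_i ⊕ C_i ⊕ C'_i.
P'[1]: 2F ⊕ F5 ⊕ DA = 00.
P'[2]: 6F ⊕ 98 ⊕ 47 = B0.
P'[3]: E9 ⊕ AA ⊕ 09 = 4A.
P'[4]: DF ⊕ 4E ⊕ 4A = DB.
P'[5]: 65 ⊕ BF ⊕ E5 = 3F.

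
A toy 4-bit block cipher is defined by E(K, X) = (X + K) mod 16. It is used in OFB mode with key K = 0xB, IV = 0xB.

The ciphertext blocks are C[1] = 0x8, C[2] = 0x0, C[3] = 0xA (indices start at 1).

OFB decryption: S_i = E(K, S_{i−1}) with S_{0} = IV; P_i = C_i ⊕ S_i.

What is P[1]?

P[1] = 0xE

P[1]: S = E(K, 0xB) = 0x6; 0x8 ⊕ 0x6 = 0xE.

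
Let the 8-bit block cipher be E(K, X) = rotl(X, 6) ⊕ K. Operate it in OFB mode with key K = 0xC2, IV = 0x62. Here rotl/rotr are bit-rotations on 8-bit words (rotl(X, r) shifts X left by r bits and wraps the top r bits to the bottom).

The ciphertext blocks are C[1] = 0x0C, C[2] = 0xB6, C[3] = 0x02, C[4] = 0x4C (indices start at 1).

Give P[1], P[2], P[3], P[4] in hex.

P[1] = 0x56, P[2] = 0xE2, P[3] = 0xD5, P[4] = 0x7B

OFB decryption: S_i = E(K, S_{i−1}) with S_{0} = IV; P_i = C_i ⊕ S_i.
P[1]: S = E(K, 0x62) = 0x5A; 0x0C ⊕ 0x5A = 0x56.
P[2]: S = E(K, 0x5A) = 0x54; 0xB6 ⊕ 0x54 = 0xE2.
P[3]: S = E(K, 0x54) = 0xD7; 0x02 ⊕ 0xD7 = 0xD5.
P[4]: S = E(K, 0xD7) = 0x37; 0x4C ⊕ 0x37 = 0x7B.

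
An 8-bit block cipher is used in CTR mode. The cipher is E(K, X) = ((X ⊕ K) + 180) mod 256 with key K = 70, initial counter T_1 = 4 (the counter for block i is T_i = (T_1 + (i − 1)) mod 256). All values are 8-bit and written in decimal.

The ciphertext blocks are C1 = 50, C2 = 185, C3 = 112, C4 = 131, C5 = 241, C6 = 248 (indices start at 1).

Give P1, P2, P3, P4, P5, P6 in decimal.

P1 = 196, P2 = 78, P3 = 132, P4 = 118, P5 = 243, P6 = 251

CTR decryption: S_i = E(K, T_i) where T_i is the counter for block i; P_i = C_i ⊕ S_i.
P1: T = 4, S = E(K, T) = 246; 50 ⊕ 246 = 196.
P2: T = 5, S = E(K, T) = 247; 185 ⊕ 247 = 78.
P3: T = 6, S = E(K, T) = 244; 112 ⊕ 244 = 132.
P4: T = 7, S = E(K, T) = 245; 131 ⊕ 245 = 118.
P5: T = 8, S = E(K, T) = 2; 241 ⊕ 2 = 243.
P6: T = 9, S = E(K, T) = 3; 248 ⊕ 3 = 251.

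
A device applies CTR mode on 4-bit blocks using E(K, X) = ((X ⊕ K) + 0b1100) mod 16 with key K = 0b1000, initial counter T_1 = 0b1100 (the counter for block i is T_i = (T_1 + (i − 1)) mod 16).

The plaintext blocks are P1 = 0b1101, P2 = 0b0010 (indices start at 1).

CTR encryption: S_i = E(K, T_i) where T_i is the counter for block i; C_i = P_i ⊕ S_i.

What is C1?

C1 = 0b1101

C1: T = 0b1100, S = E(K, T) = 0b0000; 0b1101 ⊕ 0b0000 = 0b1101.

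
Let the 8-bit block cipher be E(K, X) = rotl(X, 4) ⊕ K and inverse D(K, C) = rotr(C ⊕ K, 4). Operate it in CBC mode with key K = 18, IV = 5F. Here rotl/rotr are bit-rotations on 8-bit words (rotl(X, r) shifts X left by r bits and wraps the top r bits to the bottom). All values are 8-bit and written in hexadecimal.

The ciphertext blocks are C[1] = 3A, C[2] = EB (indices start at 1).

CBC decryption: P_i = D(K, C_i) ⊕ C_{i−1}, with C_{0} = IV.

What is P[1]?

P[1]: D(K, 3A) = 22; 22 ⊕ 5F = 7D.

P[1] = 7D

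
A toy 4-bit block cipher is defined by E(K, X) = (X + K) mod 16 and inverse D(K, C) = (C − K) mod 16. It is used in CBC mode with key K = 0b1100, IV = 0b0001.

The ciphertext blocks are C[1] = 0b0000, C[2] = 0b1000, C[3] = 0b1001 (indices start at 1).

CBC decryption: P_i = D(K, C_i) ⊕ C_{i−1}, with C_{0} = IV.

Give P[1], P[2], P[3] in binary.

P[1] = 0b0101, P[2] = 0b1100, P[3] = 0b0101

P[1]: D(K, 0b0000) = 0b0100; 0b0100 ⊕ 0b0001 = 0b0101.
P[2]: D(K, 0b1000) = 0b1100; 0b1100 ⊕ 0b0000 = 0b1100.
P[3]: D(K, 0b1001) = 0b1101; 0b1101 ⊕ 0b1000 = 0b0101.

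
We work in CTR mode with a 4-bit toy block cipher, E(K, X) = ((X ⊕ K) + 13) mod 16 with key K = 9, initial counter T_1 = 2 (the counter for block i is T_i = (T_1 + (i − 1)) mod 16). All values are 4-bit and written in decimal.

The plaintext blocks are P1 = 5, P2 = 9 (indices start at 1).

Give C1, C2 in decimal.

CTR encryption: S_i = E(K, T_i) where T_i is the counter for block i; C_i = P_i ⊕ S_i.
C1: T = 2, S = E(K, T) = 8; 5 ⊕ 8 = 13.
C2: T = 3, S = E(K, T) = 7; 9 ⊕ 7 = 14.

C1 = 13, C2 = 14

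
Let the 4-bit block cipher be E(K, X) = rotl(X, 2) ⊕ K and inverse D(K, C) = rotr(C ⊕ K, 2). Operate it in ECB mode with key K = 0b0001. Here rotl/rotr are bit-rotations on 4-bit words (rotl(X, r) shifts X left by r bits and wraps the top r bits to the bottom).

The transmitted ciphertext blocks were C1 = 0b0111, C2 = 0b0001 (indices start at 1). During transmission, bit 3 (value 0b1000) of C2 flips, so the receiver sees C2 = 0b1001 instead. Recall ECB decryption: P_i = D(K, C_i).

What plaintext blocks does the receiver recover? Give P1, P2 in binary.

P1 = 0b1001, P2 = 0b0010

Only C2 changed, to 0b1001. In ECB, a change in C_i affects only P_i. Decrypting the received ciphertext:
P1: D(K, 0b0111) = 0b1001.
P2: D(K, 0b1001) = 0b0010.
Blocks that differ from the original plaintext: P2.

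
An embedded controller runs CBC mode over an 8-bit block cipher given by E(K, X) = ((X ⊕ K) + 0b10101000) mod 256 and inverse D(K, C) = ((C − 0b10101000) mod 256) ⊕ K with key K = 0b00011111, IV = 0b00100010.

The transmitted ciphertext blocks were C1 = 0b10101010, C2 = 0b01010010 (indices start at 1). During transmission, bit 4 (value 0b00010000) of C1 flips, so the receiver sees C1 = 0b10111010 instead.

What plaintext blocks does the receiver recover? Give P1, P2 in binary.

P1 = 0b00101111, P2 = 0b00001111

CBC decryption: P_i = D(K, C_i) ⊕ C_{i−1}, with C_{0} = IV.
Only C1 changed, to 0b10111010. In CBC, a change in C_i garbles P_i and flips the same bit in P_{i+1}. Decrypting the received ciphertext:
P1: D(K, 0b10111010) = 0b00001101; 0b00001101 ⊕ 0b00100010 = 0b00101111.
P2: D(K, 0b01010010) = 0b10110101; 0b10110101 ⊕ 0b10111010 = 0b00001111.
Blocks that differ from the original plaintext: P1, P2.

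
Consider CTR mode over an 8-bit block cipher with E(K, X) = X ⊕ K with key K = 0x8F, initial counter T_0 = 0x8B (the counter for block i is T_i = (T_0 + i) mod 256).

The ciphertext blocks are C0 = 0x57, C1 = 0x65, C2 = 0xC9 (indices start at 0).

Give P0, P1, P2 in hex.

P0 = 0x53, P1 = 0x66, P2 = 0xCB

CTR decryption: S_i = E(K, T_i) where T_i is the counter for block i; P_i = C_i ⊕ S_i.
P0: T = 0x8B, S = E(K, T) = 0x04; 0x57 ⊕ 0x04 = 0x53.
P1: T = 0x8C, S = E(K, T) = 0x03; 0x65 ⊕ 0x03 = 0x66.
P2: T = 0x8D, S = E(K, T) = 0x02; 0xC9 ⊕ 0x02 = 0xCB.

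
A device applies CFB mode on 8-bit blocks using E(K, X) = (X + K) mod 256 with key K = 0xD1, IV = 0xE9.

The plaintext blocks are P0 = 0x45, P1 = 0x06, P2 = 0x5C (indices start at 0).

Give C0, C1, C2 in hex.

C0 = 0xFF, C1 = 0xD6, C2 = 0xFB

CFB encryption: C_i = P_i ⊕ E(K, C_{i−1}), with C_{−1} = IV.
C0: E(K, 0xE9) = 0xBA; 0x45 ⊕ 0xBA = 0xFF.
C1: E(K, 0xFF) = 0xD0; 0x06 ⊕ 0xD0 = 0xD6.
C2: E(K, 0xD6) = 0xA7; 0x5C ⊕ 0xA7 = 0xFB.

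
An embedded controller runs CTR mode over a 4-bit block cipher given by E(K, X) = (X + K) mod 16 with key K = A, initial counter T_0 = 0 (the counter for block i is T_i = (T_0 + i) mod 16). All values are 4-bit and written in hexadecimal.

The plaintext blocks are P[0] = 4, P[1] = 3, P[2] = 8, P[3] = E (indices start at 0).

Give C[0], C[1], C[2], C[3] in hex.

CTR encryption: S_i = E(K, T_i) where T_i is the counter for block i; C_i = P_i ⊕ S_i.
C[0]: T = 0, S = E(K, T) = A; 4 ⊕ A = E.
C[1]: T = 1, S = E(K, T) = B; 3 ⊕ B = 8.
C[2]: T = 2, S = E(K, T) = C; 8 ⊕ C = 4.
C[3]: T = 3, S = E(K, T) = D; E ⊕ D = 3.

C[0] = E, C[1] = 8, C[2] = 4, C[3] = 3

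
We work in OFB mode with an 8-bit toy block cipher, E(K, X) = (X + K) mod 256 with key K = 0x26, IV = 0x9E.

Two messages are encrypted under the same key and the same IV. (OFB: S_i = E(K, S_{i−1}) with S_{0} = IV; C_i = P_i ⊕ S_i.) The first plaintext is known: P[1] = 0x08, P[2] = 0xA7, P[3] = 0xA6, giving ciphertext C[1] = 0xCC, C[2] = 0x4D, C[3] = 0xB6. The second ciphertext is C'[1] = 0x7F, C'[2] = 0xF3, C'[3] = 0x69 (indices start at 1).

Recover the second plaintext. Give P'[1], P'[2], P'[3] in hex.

In OFB with a reused IV, both messages share the same keystream S_i, so C_i ⊕ C'_i = P_i ⊕ P'_i and thus P'_i = P_i ⊕ C_i ⊕ C'_i.
P'[1]: 0x08 ⊕ 0xCC ⊕ 0x7F = 0xBB.
P'[2]: 0xA7 ⊕ 0x4D ⊕ 0xF3 = 0x19.
P'[3]: 0xA6 ⊕ 0xB6 ⊕ 0x69 = 0x79.

P'[1] = 0xBB, P'[2] = 0x19, P'[3] = 0x79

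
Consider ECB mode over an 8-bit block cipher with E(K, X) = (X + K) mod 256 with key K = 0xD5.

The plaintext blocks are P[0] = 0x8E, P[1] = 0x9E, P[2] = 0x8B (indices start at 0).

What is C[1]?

ECB encryption: C_i = E(K, P_i).
C[1]: E(K, 0x9E) = 0x73.

C[1] = 0x73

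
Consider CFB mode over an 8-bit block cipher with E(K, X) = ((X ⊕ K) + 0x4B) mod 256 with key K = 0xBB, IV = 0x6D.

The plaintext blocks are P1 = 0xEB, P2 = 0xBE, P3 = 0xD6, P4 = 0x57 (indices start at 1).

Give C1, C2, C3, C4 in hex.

C1 = 0xCA, C2 = 0x02, C3 = 0xD2, C4 = 0xE3

CFB encryption: C_i = P_i ⊕ E(K, C_{i−1}), with C_{0} = IV.
C1: E(K, 0x6D) = 0x21; 0xEB ⊕ 0x21 = 0xCA.
C2: E(K, 0xCA) = 0xBC; 0xBE ⊕ 0xBC = 0x02.
C3: E(K, 0x02) = 0x04; 0xD6 ⊕ 0x04 = 0xD2.
C4: E(K, 0xD2) = 0xB4; 0x57 ⊕ 0xB4 = 0xE3.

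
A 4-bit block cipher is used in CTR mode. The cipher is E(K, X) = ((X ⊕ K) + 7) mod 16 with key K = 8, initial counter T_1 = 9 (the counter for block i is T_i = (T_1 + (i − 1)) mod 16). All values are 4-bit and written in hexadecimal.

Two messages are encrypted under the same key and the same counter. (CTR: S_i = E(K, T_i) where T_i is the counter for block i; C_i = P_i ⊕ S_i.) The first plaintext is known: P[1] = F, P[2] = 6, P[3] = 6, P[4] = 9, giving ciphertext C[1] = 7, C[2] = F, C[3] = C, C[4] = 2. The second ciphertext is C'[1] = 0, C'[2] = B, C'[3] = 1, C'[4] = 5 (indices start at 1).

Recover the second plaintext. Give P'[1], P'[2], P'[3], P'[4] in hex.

In CTR with a reused counter, both messages share the same keystream S_i, so C_i ⊕ C'_i = P_i ⊕ P'_i and thus P'_i = P_i ⊕ C_i ⊕ C'_i.
P'[1]: F ⊕ 7 ⊕ 0 = 8.
P'[2]: 6 ⊕ F ⊕ B = 2.
P'[3]: 6 ⊕ C ⊕ 1 = B.
P'[4]: 9 ⊕ 2 ⊕ 5 = E.

P'[1] = 8, P'[2] = 2, P'[3] = B, P'[4] = E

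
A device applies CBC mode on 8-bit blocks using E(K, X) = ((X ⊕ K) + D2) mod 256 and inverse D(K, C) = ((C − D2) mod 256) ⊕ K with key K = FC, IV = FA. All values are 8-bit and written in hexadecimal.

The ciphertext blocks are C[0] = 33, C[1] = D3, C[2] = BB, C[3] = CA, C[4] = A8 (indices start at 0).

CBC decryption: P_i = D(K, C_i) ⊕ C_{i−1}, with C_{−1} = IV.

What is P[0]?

P[0] = 67

P[0]: D(K, 33) = 9D; 9D ⊕ FA = 67.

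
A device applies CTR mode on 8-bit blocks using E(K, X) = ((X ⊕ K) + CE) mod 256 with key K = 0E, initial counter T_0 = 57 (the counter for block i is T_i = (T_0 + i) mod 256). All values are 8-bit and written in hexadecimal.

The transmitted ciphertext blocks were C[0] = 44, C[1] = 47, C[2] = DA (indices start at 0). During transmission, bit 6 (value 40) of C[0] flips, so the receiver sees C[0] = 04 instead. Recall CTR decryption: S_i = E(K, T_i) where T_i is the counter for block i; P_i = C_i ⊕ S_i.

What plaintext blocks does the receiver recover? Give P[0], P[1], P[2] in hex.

Only C[0] changed, to 04. In CTR, a change in C_i flips the same bit in P_i only; the keystream is unaffected. Decrypting the received ciphertext:
P[0]: T = 57, S = E(K, T) = 27; 04 ⊕ 27 = 23.
P[1]: T = 58, S = E(K, T) = 24; 47 ⊕ 24 = 63.
P[2]: T = 59, S = E(K, T) = 25; DA ⊕ 25 = FF.
Blocks that differ from the original plaintext: P[0].

P[0] = 23, P[1] = 63, P[2] = FF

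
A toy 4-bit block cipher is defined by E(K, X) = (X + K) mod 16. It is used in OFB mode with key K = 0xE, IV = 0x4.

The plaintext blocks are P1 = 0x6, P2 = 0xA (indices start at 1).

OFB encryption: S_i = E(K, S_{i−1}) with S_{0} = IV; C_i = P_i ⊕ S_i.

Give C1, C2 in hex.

C1: S = E(K, 0x4) = 0x2; 0x6 ⊕ 0x2 = 0x4.
C2: S = E(K, 0x2) = 0x0; 0xA ⊕ 0x0 = 0xA.

C1 = 0x4, C2 = 0xA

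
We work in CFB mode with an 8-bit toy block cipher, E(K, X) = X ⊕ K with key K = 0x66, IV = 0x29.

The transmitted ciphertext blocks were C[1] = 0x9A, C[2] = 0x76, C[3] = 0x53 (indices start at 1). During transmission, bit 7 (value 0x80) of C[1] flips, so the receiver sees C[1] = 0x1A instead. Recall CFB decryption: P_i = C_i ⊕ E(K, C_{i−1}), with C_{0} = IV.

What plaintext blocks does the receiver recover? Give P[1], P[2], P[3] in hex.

Only C[1] changed, to 0x1A. In CFB, a change in C_i flips the same bit in P_i and garbles P_{i+1}. Decrypting the received ciphertext:
P[1]: E(K, 0x29) = 0x4F; 0x1A ⊕ 0x4F = 0x55.
P[2]: E(K, 0x1A) = 0x7C; 0x76 ⊕ 0x7C = 0x0A.
P[3]: E(K, 0x76) = 0x10; 0x53 ⊕ 0x10 = 0x43.
Blocks that differ from the original plaintext: P[1], P[2].

P[1] = 0x55, P[2] = 0x0A, P[3] = 0x43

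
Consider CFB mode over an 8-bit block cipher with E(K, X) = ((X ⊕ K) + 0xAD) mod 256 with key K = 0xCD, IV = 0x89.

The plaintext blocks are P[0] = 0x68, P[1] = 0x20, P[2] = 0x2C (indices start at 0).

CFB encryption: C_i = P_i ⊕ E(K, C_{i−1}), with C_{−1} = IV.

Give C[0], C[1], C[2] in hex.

C[0] = 0x99, C[1] = 0x21, C[2] = 0xB5

C[0]: E(K, 0x89) = 0xF1; 0x68 ⊕ 0xF1 = 0x99.
C[1]: E(K, 0x99) = 0x01; 0x20 ⊕ 0x01 = 0x21.
C[2]: E(K, 0x21) = 0x99; 0x2C ⊕ 0x99 = 0xB5.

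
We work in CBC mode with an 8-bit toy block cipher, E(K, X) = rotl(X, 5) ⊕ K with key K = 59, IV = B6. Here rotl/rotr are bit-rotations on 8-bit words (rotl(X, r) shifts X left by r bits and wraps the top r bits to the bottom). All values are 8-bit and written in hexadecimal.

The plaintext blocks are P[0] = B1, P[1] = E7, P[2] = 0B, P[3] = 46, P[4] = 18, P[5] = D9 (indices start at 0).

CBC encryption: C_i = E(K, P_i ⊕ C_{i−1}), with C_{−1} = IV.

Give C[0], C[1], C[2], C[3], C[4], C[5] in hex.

C[0] = B9, C[1] = 92, C[2] = 6A, C[3] = DC, C[4] = C1, C[5] = 5A

C[0]: P[0] ⊕ B6 = 07; E(K, 07) = B9.
C[1]: P[1] ⊕ B9 = 5E; E(K, 5E) = 92.
C[2]: P[2] ⊕ 92 = 99; E(K, 99) = 6A.
C[3]: P[3] ⊕ 6A = 2C; E(K, 2C) = DC.
C[4]: P[4] ⊕ DC = C4; E(K, C4) = C1.
C[5]: P[5] ⊕ C1 = 18; E(K, 18) = 5A.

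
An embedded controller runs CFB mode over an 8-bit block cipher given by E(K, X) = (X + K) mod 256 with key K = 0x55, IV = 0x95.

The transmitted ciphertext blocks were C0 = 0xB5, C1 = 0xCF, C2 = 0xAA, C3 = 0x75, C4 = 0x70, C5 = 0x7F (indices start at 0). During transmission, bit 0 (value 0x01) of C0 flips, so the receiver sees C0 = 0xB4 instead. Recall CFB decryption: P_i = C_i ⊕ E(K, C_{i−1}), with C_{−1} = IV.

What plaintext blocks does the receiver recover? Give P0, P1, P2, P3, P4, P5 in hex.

Only C0 changed, to 0xB4. In CFB, a change in C_i flips the same bit in P_i and garbles P_{i+1}. Decrypting the received ciphertext:
P0: E(K, 0x95) = 0xEA; 0xB4 ⊕ 0xEA = 0x5E.
P1: E(K, 0xB4) = 0x09; 0xCF ⊕ 0x09 = 0xC6.
P2: E(K, 0xCF) = 0x24; 0xAA ⊕ 0x24 = 0x8E.
P3: E(K, 0xAA) = 0xFF; 0x75 ⊕ 0xFF = 0x8A.
P4: E(K, 0x75) = 0xCA; 0x70 ⊕ 0xCA = 0xBA.
P5: E(K, 0x70) = 0xC5; 0x7F ⊕ 0xC5 = 0xBA.
Blocks that differ from the original plaintext: P0, P1.

P0 = 0x5E, P1 = 0xC6, P2 = 0x8E, P3 = 0x8A, P4 = 0xBA, P5 = 0xBA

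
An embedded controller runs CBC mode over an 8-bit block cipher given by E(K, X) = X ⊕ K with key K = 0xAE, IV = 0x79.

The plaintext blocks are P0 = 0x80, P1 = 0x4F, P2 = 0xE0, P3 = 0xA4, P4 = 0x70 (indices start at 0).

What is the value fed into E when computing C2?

0x56

CBC encryption: C_i = E(K, P_i ⊕ C_{i−1}), with C_{−1} = IV.
C0: P0 ⊕ 0x79 = 0xF9; E(K, 0xF9) = 0x57.
C1: P1 ⊕ 0x57 = 0x18; E(K, 0x18) = 0xB6.
C2: P2 ⊕ 0xB6 = 0x56; E(K, 0x56) = 0xF8.
So the input to E for block 2 is 0x56.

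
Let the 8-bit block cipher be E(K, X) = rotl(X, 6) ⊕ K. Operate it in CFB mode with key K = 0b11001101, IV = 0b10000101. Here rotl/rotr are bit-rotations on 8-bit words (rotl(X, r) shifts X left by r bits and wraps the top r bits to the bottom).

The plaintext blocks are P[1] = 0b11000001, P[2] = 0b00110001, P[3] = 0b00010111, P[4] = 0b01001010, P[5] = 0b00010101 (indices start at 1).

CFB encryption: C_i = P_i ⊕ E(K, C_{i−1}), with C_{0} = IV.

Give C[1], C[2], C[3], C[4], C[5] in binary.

C[1] = 0b01101101, C[2] = 0b10100111, C[3] = 0b00110011, C[4] = 0b01001011, C[5] = 0b00001010

C[1]: E(K, 0b10000101) = 0b10101100; 0b11000001 ⊕ 0b10101100 = 0b01101101.
C[2]: E(K, 0b01101101) = 0b10010110; 0b00110001 ⊕ 0b10010110 = 0b10100111.
C[3]: E(K, 0b10100111) = 0b00100100; 0b00010111 ⊕ 0b00100100 = 0b00110011.
C[4]: E(K, 0b00110011) = 0b00000001; 0b01001010 ⊕ 0b00000001 = 0b01001011.
C[5]: E(K, 0b01001011) = 0b00011111; 0b00010101 ⊕ 0b00011111 = 0b00001010.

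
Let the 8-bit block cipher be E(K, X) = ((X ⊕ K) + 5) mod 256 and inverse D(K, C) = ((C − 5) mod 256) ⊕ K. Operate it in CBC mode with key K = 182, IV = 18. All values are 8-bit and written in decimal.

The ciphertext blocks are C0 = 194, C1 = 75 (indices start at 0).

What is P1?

P1 = 50

CBC decryption: P_i = D(K, C_i) ⊕ C_{i−1}, with C_{−1} = IV.
P1: D(K, 75) = 240; 240 ⊕ 194 = 50.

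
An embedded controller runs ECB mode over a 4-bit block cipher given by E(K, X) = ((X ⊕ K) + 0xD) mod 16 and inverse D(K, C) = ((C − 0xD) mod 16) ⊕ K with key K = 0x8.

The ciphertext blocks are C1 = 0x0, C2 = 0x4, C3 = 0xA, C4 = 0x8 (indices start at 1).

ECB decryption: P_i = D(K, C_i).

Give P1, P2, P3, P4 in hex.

P1 = 0xB, P2 = 0xF, P3 = 0x5, P4 = 0x3

P1: D(K, 0x0) = 0xB.
P2: D(K, 0x4) = 0xF.
P3: D(K, 0xA) = 0x5.
P4: D(K, 0x8) = 0x3.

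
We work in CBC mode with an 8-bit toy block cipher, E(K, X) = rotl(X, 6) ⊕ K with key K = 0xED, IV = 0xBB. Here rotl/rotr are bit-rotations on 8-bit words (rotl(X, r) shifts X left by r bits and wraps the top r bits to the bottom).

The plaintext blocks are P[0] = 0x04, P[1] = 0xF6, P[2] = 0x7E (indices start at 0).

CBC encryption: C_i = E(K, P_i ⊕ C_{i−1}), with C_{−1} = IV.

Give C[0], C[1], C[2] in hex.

C[0] = 0x02, C[1] = 0xD0, C[2] = 0x46

C[0]: P[0] ⊕ 0xBB = 0xBF; E(K, 0xBF) = 0x02.
C[1]: P[1] ⊕ 0x02 = 0xF4; E(K, 0xF4) = 0xD0.
C[2]: P[2] ⊕ 0xD0 = 0xAE; E(K, 0xAE) = 0x46.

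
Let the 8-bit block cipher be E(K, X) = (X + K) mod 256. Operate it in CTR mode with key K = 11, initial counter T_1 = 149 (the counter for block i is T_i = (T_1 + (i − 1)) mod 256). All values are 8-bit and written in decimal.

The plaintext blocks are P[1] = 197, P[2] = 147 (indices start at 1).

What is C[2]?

C[2] = 50

CTR encryption: S_i = E(K, T_i) where T_i is the counter for block i; C_i = P_i ⊕ S_i.
C[1]: T = 149, S = E(K, T) = 160; 197 ⊕ 160 = 101.
C[2]: T = 150, S = E(K, T) = 161; 147 ⊕ 161 = 50.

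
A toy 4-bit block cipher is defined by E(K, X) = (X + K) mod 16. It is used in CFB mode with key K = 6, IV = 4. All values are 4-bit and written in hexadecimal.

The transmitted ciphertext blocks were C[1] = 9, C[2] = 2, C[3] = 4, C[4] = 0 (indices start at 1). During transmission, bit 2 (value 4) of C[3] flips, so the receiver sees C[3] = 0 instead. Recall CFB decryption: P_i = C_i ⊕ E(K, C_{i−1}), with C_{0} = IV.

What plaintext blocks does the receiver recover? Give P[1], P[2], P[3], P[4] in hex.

Only C[3] changed, to 0. In CFB, a change in C_i flips the same bit in P_i and garbles P_{i+1}. Decrypting the received ciphertext:
P[1]: E(K, 4) = A; 9 ⊕ A = 3.
P[2]: E(K, 9) = F; 2 ⊕ F = D.
P[3]: E(K, 2) = 8; 0 ⊕ 8 = 8.
P[4]: E(K, 0) = 6; 0 ⊕ 6 = 6.
Blocks that differ from the original plaintext: P[3], P[4].

P[1] = 3, P[2] = D, P[3] = 8, P[4] = 6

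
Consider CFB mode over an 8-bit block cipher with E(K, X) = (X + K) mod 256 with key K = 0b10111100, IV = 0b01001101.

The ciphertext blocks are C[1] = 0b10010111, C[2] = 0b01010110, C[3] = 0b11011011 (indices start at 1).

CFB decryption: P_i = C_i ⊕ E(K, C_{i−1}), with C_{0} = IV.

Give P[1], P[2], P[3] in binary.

P[1]: E(K, 0b01001101) = 0b00001001; 0b10010111 ⊕ 0b00001001 = 0b10011110.
P[2]: E(K, 0b10010111) = 0b01010011; 0b01010110 ⊕ 0b01010011 = 0b00000101.
P[3]: E(K, 0b01010110) = 0b00010010; 0b11011011 ⊕ 0b00010010 = 0b11001001.

P[1] = 0b10011110, P[2] = 0b00000101, P[3] = 0b11001001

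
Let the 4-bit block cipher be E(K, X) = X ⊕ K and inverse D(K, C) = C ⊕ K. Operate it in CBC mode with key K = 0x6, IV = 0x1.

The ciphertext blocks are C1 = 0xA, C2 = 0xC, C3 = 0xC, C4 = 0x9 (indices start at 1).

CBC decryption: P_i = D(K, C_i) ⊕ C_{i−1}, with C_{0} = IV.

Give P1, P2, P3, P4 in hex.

P1 = 0xD, P2 = 0x0, P3 = 0x6, P4 = 0x3

P1: D(K, 0xA) = 0xC; 0xC ⊕ 0x1 = 0xD.
P2: D(K, 0xC) = 0xA; 0xA ⊕ 0xA = 0x0.
P3: D(K, 0xC) = 0xA; 0xA ⊕ 0xC = 0x6.
P4: D(K, 0x9) = 0xF; 0xF ⊕ 0xC = 0x3.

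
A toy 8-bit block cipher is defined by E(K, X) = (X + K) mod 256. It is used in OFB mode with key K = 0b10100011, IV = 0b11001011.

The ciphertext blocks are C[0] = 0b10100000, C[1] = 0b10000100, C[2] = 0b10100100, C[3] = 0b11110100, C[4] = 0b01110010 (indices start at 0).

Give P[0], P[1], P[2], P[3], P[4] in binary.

P[0] = 0b11001110, P[1] = 0b10010101, P[2] = 0b00010000, P[3] = 0b10100011, P[4] = 0b10001000

OFB decryption: S_i = E(K, S_{i−1}) with S_{−1} = IV; P_i = C_i ⊕ S_i.
P[0]: S = E(K, 0b11001011) = 0b01101110; 0b10100000 ⊕ 0b01101110 = 0b11001110.
P[1]: S = E(K, 0b01101110) = 0b00010001; 0b10000100 ⊕ 0b00010001 = 0b10010101.
P[2]: S = E(K, 0b00010001) = 0b10110100; 0b10100100 ⊕ 0b10110100 = 0b00010000.
P[3]: S = E(K, 0b10110100) = 0b01010111; 0b11110100 ⊕ 0b01010111 = 0b10100011.
P[4]: S = E(K, 0b01010111) = 0b11111010; 0b01110010 ⊕ 0b11111010 = 0b10001000.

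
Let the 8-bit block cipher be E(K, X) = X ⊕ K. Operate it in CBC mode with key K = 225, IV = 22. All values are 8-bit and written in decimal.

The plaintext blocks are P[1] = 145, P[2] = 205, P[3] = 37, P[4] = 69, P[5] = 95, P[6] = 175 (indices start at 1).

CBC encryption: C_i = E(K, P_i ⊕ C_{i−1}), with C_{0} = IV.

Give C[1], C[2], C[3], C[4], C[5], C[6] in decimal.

C[1] = 102, C[2] = 74, C[3] = 142, C[4] = 42, C[5] = 148, C[6] = 218

C[1]: P[1] ⊕ 22 = 135; E(K, 135) = 102.
C[2]: P[2] ⊕ 102 = 171; E(K, 171) = 74.
C[3]: P[3] ⊕ 74 = 111; E(K, 111) = 142.
C[4]: P[4] ⊕ 142 = 203; E(K, 203) = 42.
C[5]: P[5] ⊕ 42 = 117; E(K, 117) = 148.
C[6]: P[6] ⊕ 148 = 59; E(K, 59) = 218.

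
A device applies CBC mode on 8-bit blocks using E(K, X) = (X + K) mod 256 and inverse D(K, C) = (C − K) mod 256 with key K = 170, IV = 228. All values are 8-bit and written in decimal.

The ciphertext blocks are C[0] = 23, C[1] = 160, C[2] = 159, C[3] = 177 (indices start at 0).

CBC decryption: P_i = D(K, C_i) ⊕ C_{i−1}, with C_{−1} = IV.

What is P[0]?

P[0] = 137

P[0]: D(K, 23) = 109; 109 ⊕ 228 = 137.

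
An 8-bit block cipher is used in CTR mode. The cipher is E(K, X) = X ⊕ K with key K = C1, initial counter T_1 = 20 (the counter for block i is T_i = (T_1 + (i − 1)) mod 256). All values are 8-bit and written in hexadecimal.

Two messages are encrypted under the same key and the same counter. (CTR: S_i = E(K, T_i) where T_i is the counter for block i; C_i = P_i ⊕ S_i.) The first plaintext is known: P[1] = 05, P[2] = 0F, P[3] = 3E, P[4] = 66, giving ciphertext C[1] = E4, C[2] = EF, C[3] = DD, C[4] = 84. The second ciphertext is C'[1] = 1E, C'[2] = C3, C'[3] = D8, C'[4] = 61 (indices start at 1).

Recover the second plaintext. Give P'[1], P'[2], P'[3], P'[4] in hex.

P'[1] = FF, P'[2] = 23, P'[3] = 3B, P'[4] = 83

In CTR with a reused counter, both messages share the same keystream S_i, so C_i ⊕ C'_i = P_i ⊕ P'_i and thus P'_i = P_i ⊕ C_i ⊕ C'_i.
P'[1]: 05 ⊕ E4 ⊕ 1E = FF.
P'[2]: 0F ⊕ EF ⊕ C3 = 23.
P'[3]: 3E ⊕ DD ⊕ D8 = 3B.
P'[4]: 66 ⊕ 84 ⊕ 61 = 83.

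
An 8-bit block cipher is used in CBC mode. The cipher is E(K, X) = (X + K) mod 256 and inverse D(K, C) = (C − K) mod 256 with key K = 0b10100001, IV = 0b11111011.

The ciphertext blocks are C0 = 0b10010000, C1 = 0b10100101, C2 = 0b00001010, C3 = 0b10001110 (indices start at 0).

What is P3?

CBC decryption: P_i = D(K, C_i) ⊕ C_{i−1}, with C_{−1} = IV.
P3: D(K, 0b10001110) = 0b11101101; 0b11101101 ⊕ 0b00001010 = 0b11100111.

P3 = 0b11100111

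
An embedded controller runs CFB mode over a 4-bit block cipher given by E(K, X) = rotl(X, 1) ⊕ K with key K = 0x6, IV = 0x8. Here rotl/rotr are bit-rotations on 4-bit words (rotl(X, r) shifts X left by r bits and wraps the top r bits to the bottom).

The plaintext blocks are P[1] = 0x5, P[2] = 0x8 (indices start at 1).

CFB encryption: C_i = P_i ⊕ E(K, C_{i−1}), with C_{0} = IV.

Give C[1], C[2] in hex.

C[1] = 0x2, C[2] = 0xA

C[1]: E(K, 0x8) = 0x7; 0x5 ⊕ 0x7 = 0x2.
C[2]: E(K, 0x2) = 0x2; 0x8 ⊕ 0x2 = 0xA.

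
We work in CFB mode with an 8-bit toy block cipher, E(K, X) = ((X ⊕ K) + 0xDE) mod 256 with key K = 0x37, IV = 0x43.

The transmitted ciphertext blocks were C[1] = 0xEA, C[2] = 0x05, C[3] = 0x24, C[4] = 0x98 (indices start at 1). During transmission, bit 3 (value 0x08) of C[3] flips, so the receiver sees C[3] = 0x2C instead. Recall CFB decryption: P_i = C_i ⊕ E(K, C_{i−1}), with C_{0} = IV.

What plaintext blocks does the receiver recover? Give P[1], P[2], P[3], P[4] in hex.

P[1] = 0xB8, P[2] = 0xBE, P[3] = 0x3C, P[4] = 0x61

Only C[3] changed, to 0x2C. In CFB, a change in C_i flips the same bit in P_i and garbles P_{i+1}. Decrypting the received ciphertext:
P[1]: E(K, 0x43) = 0x52; 0xEA ⊕ 0x52 = 0xB8.
P[2]: E(K, 0xEA) = 0xBB; 0x05 ⊕ 0xBB = 0xBE.
P[3]: E(K, 0x05) = 0x10; 0x2C ⊕ 0x10 = 0x3C.
P[4]: E(K, 0x2C) = 0xF9; 0x98 ⊕ 0xF9 = 0x61.
Blocks that differ from the original plaintext: P[3], P[4].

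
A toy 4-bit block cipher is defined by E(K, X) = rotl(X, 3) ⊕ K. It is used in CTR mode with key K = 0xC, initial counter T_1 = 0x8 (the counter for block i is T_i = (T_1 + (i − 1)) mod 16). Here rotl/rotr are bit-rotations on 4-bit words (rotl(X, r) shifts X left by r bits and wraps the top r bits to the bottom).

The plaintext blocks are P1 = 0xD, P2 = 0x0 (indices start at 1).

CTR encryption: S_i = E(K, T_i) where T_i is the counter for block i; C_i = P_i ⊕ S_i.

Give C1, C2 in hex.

C1: T = 0x8, S = E(K, T) = 0x8; 0xD ⊕ 0x8 = 0x5.
C2: T = 0x9, S = E(K, T) = 0x0; 0x0 ⊕ 0x0 = 0x0.

C1 = 0x5, C2 = 0x0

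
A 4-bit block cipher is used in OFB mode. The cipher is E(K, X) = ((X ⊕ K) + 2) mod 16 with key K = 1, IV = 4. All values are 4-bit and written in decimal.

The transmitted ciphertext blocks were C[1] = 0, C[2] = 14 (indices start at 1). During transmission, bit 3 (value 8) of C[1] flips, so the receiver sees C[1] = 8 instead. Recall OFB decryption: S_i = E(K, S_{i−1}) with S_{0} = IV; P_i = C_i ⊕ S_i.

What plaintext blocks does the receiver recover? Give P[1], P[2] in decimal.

Only C[1] changed, to 8. In OFB, a change in C_i flips the same bit in P_i only; the keystream is unaffected. Decrypting the received ciphertext:
P[1]: S = E(K, 4) = 7; 8 ⊕ 7 = 15.
P[2]: S = E(K, 7) = 8; 14 ⊕ 8 = 6.
Blocks that differ from the original plaintext: P[1].

P[1] = 15, P[2] = 6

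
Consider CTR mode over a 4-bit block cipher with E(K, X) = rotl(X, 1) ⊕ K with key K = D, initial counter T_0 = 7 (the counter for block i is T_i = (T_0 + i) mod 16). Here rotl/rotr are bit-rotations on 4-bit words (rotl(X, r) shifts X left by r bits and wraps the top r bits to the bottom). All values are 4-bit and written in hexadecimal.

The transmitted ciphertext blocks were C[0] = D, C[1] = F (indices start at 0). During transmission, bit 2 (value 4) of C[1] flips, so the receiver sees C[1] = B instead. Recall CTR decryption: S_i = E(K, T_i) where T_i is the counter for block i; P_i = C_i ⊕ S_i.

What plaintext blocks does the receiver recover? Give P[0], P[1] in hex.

P[0] = E, P[1] = 7

Only C[1] changed, to B. In CTR, a change in C_i flips the same bit in P_i only; the keystream is unaffected. Decrypting the received ciphertext:
P[0]: T = 7, S = E(K, T) = 3; D ⊕ 3 = E.
P[1]: T = 8, S = E(K, T) = C; B ⊕ C = 7.
Blocks that differ from the original plaintext: P[1].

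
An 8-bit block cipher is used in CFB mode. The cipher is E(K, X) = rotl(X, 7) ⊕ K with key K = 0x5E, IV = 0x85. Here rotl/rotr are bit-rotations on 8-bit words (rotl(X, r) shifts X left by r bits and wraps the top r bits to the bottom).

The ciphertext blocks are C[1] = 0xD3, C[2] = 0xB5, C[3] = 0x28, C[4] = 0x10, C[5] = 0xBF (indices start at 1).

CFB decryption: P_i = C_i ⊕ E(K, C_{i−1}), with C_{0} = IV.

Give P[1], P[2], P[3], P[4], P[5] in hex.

P[1]: E(K, 0x85) = 0x9C; 0xD3 ⊕ 0x9C = 0x4F.
P[2]: E(K, 0xD3) = 0xB7; 0xB5 ⊕ 0xB7 = 0x02.
P[3]: E(K, 0xB5) = 0x84; 0x28 ⊕ 0x84 = 0xAC.
P[4]: E(K, 0x28) = 0x4A; 0x10 ⊕ 0x4A = 0x5A.
P[5]: E(K, 0x10) = 0x56; 0xBF ⊕ 0x56 = 0xE9.

P[1] = 0x4F, P[2] = 0x02, P[3] = 0xAC, P[4] = 0x5A, P[5] = 0xE9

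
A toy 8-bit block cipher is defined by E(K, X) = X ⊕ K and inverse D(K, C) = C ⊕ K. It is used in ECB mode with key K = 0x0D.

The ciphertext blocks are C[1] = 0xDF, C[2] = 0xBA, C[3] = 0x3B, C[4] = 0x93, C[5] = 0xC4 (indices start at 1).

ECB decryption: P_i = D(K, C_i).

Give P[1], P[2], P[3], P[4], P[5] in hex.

P[1]: D(K, 0xDF) = 0xD2.
P[2]: D(K, 0xBA) = 0xB7.
P[3]: D(K, 0x3B) = 0x36.
P[4]: D(K, 0x93) = 0x9E.
P[5]: D(K, 0xC4) = 0xC9.

P[1] = 0xD2, P[2] = 0xB7, P[3] = 0x36, P[4] = 0x9E, P[5] = 0xC9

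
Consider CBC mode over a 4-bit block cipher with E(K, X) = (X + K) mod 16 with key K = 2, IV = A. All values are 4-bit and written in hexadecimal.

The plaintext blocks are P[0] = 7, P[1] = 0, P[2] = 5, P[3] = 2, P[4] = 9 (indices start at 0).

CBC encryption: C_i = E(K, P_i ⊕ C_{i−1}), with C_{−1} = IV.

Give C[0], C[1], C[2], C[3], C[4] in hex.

C[0] = F, C[1] = 1, C[2] = 6, C[3] = 6, C[4] = 1

C[0]: P[0] ⊕ A = D; E(K, D) = F.
C[1]: P[1] ⊕ F = F; E(K, F) = 1.
C[2]: P[2] ⊕ 1 = 4; E(K, 4) = 6.
C[3]: P[3] ⊕ 6 = 4; E(K, 4) = 6.
C[4]: P[4] ⊕ 6 = F; E(K, F) = 1.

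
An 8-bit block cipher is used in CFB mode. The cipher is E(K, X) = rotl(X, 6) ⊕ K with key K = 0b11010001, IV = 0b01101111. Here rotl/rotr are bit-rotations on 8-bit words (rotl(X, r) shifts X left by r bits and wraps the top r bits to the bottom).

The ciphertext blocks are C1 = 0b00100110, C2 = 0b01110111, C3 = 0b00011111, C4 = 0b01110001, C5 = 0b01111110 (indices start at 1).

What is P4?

P4 = 0b01100111

CFB decryption: P_i = C_i ⊕ E(K, C_{i−1}), with C_{0} = IV.
P4: E(K, 0b00011111) = 0b00010110; 0b01110001 ⊕ 0b00010110 = 0b01100111.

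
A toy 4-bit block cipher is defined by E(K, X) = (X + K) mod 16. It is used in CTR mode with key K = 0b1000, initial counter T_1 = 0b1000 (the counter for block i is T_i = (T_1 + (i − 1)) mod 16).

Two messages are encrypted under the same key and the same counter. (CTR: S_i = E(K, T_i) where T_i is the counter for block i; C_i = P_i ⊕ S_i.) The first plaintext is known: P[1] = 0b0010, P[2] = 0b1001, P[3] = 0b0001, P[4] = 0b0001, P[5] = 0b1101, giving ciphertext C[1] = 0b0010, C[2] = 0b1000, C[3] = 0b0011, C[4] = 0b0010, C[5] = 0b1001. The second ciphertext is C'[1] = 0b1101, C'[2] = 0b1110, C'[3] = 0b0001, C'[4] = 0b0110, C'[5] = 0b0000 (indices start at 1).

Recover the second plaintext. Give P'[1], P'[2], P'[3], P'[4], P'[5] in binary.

In CTR with a reused counter, both messages share the same keystream S_i, so C_i ⊕ C'_i = P_i ⊕ P'_i and thus P'_i = P_i ⊕ C_i ⊕ C'_i.
P'[1]: 0b0010 ⊕ 0b0010 ⊕ 0b1101 = 0b1101.
P'[2]: 0b1001 ⊕ 0b1000 ⊕ 0b1110 = 0b1111.
P'[3]: 0b0001 ⊕ 0b0011 ⊕ 0b0001 = 0b0011.
P'[4]: 0b0001 ⊕ 0b0010 ⊕ 0b0110 = 0b0101.
P'[5]: 0b1101 ⊕ 0b1001 ⊕ 0b0000 = 0b0100.

P'[1] = 0b1101, P'[2] = 0b1111, P'[3] = 0b0011, P'[4] = 0b0101, P'[5] = 0b0100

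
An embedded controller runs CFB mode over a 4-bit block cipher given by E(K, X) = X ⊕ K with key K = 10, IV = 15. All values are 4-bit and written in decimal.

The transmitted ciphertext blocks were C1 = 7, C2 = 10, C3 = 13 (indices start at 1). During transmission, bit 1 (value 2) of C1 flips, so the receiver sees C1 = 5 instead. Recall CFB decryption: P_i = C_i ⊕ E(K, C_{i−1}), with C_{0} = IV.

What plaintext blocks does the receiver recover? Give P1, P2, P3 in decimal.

P1 = 0, P2 = 5, P3 = 13

Only C1 changed, to 5. In CFB, a change in C_i flips the same bit in P_i and garbles P_{i+1}. Decrypting the received ciphertext:
P1: E(K, 15) = 5; 5 ⊕ 5 = 0.
P2: E(K, 5) = 15; 10 ⊕ 15 = 5.
P3: E(K, 10) = 0; 13 ⊕ 0 = 13.
Blocks that differ from the original plaintext: P1, P2.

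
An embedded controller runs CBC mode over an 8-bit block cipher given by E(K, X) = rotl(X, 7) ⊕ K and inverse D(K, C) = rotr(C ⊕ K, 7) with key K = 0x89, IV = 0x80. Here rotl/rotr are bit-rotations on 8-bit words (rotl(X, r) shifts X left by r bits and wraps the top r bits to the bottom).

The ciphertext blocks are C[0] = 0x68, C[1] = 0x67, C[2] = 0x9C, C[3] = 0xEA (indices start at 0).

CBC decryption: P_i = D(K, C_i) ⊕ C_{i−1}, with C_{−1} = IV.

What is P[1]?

P[1]: D(K, 0x67) = 0xDD; 0xDD ⊕ 0x68 = 0xB5.

P[1] = 0xB5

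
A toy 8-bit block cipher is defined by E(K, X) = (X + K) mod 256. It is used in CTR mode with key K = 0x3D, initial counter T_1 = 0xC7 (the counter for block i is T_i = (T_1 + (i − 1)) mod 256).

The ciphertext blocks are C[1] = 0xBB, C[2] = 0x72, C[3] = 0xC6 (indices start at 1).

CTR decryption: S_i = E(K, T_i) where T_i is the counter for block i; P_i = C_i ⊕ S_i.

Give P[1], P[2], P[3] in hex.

P[1] = 0xBF, P[2] = 0x77, P[3] = 0xC0

P[1]: T = 0xC7, S = E(K, T) = 0x04; 0xBB ⊕ 0x04 = 0xBF.
P[2]: T = 0xC8, S = E(K, T) = 0x05; 0x72 ⊕ 0x05 = 0x77.
P[3]: T = 0xC9, S = E(K, T) = 0x06; 0xC6 ⊕ 0x06 = 0xC0.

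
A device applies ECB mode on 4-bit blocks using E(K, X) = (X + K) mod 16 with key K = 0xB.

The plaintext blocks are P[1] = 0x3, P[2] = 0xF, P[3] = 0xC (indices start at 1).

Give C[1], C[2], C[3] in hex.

C[1] = 0xE, C[2] = 0xA, C[3] = 0x7

ECB encryption: C_i = E(K, P_i).
C[1]: E(K, 0x3) = 0xE.
C[2]: E(K, 0xF) = 0xA.
C[3]: E(K, 0xC) = 0x7.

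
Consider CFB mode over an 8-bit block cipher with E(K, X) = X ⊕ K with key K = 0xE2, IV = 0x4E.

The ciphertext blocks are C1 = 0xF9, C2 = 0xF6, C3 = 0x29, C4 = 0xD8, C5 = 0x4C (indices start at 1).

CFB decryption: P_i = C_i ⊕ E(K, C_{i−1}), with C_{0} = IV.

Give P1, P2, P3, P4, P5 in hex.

P1: E(K, 0x4E) = 0xAC; 0xF9 ⊕ 0xAC = 0x55.
P2: E(K, 0xF9) = 0x1B; 0xF6 ⊕ 0x1B = 0xED.
P3: E(K, 0xF6) = 0x14; 0x29 ⊕ 0x14 = 0x3D.
P4: E(K, 0x29) = 0xCB; 0xD8 ⊕ 0xCB = 0x13.
P5: E(K, 0xD8) = 0x3A; 0x4C ⊕ 0x3A = 0x76.

P1 = 0x55, P2 = 0xED, P3 = 0x3D, P4 = 0x13, P5 = 0x76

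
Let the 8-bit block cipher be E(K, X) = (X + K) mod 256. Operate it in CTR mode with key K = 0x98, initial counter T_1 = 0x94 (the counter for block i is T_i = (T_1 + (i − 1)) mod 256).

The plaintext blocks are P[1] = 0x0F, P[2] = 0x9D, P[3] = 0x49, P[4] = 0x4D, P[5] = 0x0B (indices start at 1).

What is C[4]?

CTR encryption: S_i = E(K, T_i) where T_i is the counter for block i; C_i = P_i ⊕ S_i.
C[1]: T = 0x94, S = E(K, T) = 0x2C; 0x0F ⊕ 0x2C = 0x23.
C[2]: T = 0x95, S = E(K, T) = 0x2D; 0x9D ⊕ 0x2D = 0xB0.
C[3]: T = 0x96, S = E(K, T) = 0x2E; 0x49 ⊕ 0x2E = 0x67.
C[4]: T = 0x97, S = E(K, T) = 0x2F; 0x4D ⊕ 0x2F = 0x62.

C[4] = 0x62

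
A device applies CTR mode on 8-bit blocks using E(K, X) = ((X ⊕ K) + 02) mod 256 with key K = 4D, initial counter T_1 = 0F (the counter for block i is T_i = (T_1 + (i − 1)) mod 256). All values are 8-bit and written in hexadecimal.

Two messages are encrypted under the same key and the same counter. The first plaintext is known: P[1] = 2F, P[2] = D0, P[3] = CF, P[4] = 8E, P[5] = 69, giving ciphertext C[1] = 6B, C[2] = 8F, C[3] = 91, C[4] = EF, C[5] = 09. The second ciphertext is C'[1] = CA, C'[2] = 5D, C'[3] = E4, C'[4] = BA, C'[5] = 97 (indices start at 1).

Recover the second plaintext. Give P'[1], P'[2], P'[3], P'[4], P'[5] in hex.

In CTR with a reused counter, both messages share the same keystream S_i, so C_i ⊕ C'_i = P_i ⊕ P'_i and thus P'_i = P_i ⊕ C_i ⊕ C'_i.
P'[1]: 2F ⊕ 6B ⊕ CA = 8E.
P'[2]: D0 ⊕ 8F ⊕ 5D = 02.
P'[3]: CF ⊕ 91 ⊕ E4 = BA.
P'[4]: 8E ⊕ EF ⊕ BA = DB.
P'[5]: 69 ⊕ 09 ⊕ 97 = F7.

P'[1] = 8E, P'[2] = 02, P'[3] = BA, P'[4] = DB, P'[5] = F7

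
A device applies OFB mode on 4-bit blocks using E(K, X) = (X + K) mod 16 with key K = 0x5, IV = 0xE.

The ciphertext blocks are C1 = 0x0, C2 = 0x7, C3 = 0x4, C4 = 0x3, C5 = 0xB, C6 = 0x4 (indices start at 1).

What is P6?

P6 = 0x8

OFB decryption: S_i = E(K, S_{i−1}) with S_{0} = IV; P_i = C_i ⊕ S_i.
P1: S = E(K, 0xE) = 0x3; 0x0 ⊕ 0x3 = 0x3.
P2: S = E(K, 0x3) = 0x8; 0x7 ⊕ 0x8 = 0xF.
P3: S = E(K, 0x8) = 0xD; 0x4 ⊕ 0xD = 0x9.
P4: S = E(K, 0xD) = 0x2; 0x3 ⊕ 0x2 = 0x1.
P5: S = E(K, 0x2) = 0x7; 0xB ⊕ 0x7 = 0xC.
P6: S = E(K, 0x7) = 0xC; 0x4 ⊕ 0xC = 0x8.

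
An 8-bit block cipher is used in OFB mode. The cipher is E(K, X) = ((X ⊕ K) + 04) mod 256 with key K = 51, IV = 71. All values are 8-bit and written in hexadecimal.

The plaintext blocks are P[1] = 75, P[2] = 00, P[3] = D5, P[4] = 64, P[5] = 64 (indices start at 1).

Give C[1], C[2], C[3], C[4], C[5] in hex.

OFB encryption: S_i = E(K, S_{i−1}) with S_{0} = IV; C_i = P_i ⊕ S_i.
C[1]: S = E(K, 71) = 24; 75 ⊕ 24 = 51.
C[2]: S = E(K, 24) = 79; 00 ⊕ 79 = 79.
C[3]: S = E(K, 79) = 2C; D5 ⊕ 2C = F9.
C[4]: S = E(K, 2C) = 81; 64 ⊕ 81 = E5.
C[5]: S = E(K, 81) = D4; 64 ⊕ D4 = B0.

C[1] = 51, C[2] = 79, C[3] = F9, C[4] = E5, C[5] = B0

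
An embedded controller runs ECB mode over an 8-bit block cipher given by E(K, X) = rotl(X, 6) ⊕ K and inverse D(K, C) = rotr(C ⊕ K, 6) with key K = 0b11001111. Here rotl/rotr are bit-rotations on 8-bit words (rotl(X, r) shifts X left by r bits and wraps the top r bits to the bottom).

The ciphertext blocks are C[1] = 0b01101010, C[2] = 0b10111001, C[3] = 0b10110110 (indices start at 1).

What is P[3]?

ECB decryption: P_i = D(K, C_i).
P[3]: D(K, 0b10110110) = 0b11100101.

P[3] = 0b11100101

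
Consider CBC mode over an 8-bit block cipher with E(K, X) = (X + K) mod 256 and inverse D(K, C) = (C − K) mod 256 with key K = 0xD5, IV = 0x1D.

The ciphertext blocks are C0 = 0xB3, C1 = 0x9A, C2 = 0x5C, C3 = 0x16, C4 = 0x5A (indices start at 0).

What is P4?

P4 = 0x93

CBC decryption: P_i = D(K, C_i) ⊕ C_{i−1}, with C_{−1} = IV.
P4: D(K, 0x5A) = 0x85; 0x85 ⊕ 0x16 = 0x93.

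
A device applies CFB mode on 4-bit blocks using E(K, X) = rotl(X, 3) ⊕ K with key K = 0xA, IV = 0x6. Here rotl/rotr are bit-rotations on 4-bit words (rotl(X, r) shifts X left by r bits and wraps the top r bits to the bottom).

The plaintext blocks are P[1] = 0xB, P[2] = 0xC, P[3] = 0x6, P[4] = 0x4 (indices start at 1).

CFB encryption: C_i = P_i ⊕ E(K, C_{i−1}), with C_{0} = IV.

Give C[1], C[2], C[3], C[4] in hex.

C[1] = 0x2, C[2] = 0x7, C[3] = 0x7, C[4] = 0x5

C[1]: E(K, 0x6) = 0x9; 0xB ⊕ 0x9 = 0x2.
C[2]: E(K, 0x2) = 0xB; 0xC ⊕ 0xB = 0x7.
C[3]: E(K, 0x7) = 0x1; 0x6 ⊕ 0x1 = 0x7.
C[4]: E(K, 0x7) = 0x1; 0x4 ⊕ 0x1 = 0x5.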